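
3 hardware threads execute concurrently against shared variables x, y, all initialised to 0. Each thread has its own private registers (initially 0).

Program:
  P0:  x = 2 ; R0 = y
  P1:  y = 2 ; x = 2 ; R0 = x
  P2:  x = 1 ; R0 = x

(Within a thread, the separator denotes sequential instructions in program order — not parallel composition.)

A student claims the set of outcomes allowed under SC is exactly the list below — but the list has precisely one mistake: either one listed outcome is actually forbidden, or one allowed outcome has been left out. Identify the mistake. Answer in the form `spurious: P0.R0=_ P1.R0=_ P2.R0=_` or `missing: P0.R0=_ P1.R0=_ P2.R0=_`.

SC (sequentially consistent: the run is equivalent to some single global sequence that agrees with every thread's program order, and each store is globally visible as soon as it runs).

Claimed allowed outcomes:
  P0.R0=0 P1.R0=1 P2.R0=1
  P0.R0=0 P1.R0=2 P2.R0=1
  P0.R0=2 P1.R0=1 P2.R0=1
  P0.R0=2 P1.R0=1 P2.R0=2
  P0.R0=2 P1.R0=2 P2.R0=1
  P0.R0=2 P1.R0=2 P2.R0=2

outcome vector order: (P0.R0,P1.R0,P2.R0)
[SC] allowed = {(0,1,1); (0,2,1); (0,2,2); (2,1,1); (2,1,2); (2,2,1); (2,2,2)}
SC∖claimed = {(0,2,2)}

missing: P0.R0=0 P1.R0=2 P2.R0=2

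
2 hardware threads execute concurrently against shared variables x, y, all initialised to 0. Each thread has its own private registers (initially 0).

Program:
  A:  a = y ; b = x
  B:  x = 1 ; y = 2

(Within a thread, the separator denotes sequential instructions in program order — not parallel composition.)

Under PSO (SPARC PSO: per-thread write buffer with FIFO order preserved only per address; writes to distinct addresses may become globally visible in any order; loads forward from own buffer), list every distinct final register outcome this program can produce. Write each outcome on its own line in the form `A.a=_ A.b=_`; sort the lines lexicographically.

outcome vector order: (A.a,A.b)
|PSO outcomes| = 4

A.a=0 A.b=0
A.a=0 A.b=1
A.a=2 A.b=0
A.a=2 A.b=1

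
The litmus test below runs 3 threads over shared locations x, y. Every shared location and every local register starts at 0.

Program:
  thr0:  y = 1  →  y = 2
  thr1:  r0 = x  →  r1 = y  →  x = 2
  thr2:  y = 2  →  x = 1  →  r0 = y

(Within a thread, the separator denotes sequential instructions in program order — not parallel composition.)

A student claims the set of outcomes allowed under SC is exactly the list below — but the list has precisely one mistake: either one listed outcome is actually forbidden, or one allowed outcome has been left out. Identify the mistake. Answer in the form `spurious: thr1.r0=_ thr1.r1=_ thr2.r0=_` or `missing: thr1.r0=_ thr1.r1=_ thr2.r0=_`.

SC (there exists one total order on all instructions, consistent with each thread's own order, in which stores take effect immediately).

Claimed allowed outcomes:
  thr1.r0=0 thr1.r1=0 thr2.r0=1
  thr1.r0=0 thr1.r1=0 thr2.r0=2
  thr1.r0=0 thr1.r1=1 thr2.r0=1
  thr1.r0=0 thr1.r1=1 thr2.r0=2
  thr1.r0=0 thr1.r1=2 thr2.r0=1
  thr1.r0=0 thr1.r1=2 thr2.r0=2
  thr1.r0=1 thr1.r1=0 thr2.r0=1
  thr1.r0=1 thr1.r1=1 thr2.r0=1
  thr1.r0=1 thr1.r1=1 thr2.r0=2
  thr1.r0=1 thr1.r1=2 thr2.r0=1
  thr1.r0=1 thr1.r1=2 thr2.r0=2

outcome vector order: (thr1.r0,thr1.r1,thr2.r0)
under SC → 001, 002, 011, 012, 021, 022, 111, 112, 121, 122
claimed∖SC = {101}

spurious: thr1.r0=1 thr1.r1=0 thr2.r0=1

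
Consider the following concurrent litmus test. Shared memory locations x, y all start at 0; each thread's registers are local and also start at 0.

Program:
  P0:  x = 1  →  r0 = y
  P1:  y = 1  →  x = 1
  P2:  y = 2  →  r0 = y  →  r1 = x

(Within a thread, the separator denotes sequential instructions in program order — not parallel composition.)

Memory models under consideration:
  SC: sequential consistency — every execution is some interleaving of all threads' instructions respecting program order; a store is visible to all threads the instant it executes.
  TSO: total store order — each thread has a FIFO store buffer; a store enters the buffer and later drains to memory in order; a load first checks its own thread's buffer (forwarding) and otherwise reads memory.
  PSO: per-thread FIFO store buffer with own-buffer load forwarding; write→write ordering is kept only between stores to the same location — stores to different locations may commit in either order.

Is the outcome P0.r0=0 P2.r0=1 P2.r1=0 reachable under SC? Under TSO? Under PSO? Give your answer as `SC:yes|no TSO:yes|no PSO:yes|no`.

SC:no TSO:yes PSO:yes

outcome vector order: (P0.r0,P2.r0,P2.r1)
SC (9): 011, 021, 110, 111, 120, 121, 211, 220, 221
TSO (12): 010, 011, 020, 021, 110, 111, 120, 121, 210, 211, 220, 221
PSO (12): 010, 011, 020, 021, 110, 111, 120, 121, 210, 211, 220, 221
target 010 ∈ {TSO,PSO}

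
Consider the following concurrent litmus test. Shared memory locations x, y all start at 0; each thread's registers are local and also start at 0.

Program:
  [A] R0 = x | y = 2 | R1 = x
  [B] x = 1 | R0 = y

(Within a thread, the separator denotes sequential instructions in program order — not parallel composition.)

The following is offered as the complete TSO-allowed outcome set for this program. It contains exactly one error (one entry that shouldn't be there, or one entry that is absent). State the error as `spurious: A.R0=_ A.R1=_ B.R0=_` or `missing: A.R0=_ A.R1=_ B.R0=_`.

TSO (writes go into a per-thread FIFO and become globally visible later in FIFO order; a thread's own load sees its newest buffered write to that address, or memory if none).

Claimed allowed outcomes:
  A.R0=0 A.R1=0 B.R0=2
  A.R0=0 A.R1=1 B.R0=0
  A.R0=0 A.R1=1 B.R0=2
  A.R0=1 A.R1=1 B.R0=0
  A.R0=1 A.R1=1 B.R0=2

missing: A.R0=0 A.R1=0 B.R0=0

outcome vector order: (A.R0,A.R1,B.R0)
TSO (6): 0/0/0; 0/0/2; 0/1/0; 0/1/2; 1/1/0; 1/1/2
TSO∖claimed = {0/0/0}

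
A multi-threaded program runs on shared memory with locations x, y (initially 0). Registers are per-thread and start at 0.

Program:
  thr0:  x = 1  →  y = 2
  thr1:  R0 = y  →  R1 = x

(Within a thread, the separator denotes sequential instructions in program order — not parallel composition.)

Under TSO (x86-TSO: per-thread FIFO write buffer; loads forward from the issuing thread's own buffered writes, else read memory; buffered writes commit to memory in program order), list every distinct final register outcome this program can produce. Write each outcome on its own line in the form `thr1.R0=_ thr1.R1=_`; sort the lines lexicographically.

thr1.R0=0 thr1.R1=0
thr1.R0=0 thr1.R1=1
thr1.R0=2 thr1.R1=1

outcome vector order: (thr1.R0,thr1.R1)
|TSO outcomes| = 3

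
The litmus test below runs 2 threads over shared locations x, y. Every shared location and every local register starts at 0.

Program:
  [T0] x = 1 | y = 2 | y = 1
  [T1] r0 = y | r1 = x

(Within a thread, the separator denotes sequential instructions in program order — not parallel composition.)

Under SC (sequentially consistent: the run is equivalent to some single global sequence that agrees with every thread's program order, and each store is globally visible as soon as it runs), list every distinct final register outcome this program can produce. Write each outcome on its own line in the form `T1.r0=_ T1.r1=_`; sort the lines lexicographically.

outcome vector order: (T1.r0,T1.r1)
|SC outcomes| = 4

T1.r0=0 T1.r1=0
T1.r0=0 T1.r1=1
T1.r0=1 T1.r1=1
T1.r0=2 T1.r1=1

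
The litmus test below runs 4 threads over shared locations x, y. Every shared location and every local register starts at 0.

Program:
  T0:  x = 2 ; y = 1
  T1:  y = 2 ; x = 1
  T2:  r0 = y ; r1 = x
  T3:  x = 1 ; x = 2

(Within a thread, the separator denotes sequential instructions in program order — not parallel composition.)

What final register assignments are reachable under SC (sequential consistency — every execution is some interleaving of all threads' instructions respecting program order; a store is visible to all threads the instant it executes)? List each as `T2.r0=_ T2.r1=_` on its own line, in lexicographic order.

T2.r0=0 T2.r1=0
T2.r0=0 T2.r1=1
T2.r0=0 T2.r1=2
T2.r0=1 T2.r1=1
T2.r0=1 T2.r1=2
T2.r0=2 T2.r1=0
T2.r0=2 T2.r1=1
T2.r0=2 T2.r1=2

outcome vector order: (T2.r0,T2.r1)
|SC outcomes| = 8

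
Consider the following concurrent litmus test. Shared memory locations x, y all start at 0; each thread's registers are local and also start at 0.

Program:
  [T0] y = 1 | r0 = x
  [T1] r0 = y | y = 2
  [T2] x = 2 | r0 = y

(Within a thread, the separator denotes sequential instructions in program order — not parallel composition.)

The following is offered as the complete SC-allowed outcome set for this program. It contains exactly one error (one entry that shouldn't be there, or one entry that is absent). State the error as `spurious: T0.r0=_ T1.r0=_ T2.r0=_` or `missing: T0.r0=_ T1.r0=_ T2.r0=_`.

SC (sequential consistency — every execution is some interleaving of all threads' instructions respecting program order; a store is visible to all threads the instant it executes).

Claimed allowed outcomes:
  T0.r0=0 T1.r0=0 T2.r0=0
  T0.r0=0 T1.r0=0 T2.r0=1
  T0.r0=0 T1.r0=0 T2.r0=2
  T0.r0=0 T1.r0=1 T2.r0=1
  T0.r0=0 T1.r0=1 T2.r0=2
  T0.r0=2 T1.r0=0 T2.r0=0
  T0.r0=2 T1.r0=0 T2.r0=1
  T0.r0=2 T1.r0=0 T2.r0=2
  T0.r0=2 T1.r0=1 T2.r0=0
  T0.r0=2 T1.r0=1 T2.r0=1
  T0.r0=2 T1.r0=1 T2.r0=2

spurious: T0.r0=0 T1.r0=0 T2.r0=0

outcome vector order: (T0.r0,T1.r0,T2.r0)
[SC] allowed = {(0,0,1), (0,0,2), (0,1,1), (0,1,2), (2,0,0), (2,0,1), (2,0,2), (2,1,0), (2,1,1), (2,1,2)}
claimed∖SC = {(0,0,0)}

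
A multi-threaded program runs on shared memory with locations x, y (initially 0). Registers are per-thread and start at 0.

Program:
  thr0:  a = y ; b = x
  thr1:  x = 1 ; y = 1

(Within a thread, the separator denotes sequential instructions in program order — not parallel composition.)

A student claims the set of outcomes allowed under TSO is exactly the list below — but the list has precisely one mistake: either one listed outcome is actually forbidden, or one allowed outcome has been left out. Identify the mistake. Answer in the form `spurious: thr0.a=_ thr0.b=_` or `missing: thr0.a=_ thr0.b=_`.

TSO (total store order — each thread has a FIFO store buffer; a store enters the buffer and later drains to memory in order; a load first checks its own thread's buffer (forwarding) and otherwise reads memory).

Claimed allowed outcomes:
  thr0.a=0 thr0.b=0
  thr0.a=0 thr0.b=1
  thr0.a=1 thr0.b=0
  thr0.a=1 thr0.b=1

outcome vector order: (thr0.a,thr0.b)
TSO: 3 outcomes — {(0,0); (0,1); (1,1)}
claimed∖TSO = {(1,0)}

spurious: thr0.a=1 thr0.b=0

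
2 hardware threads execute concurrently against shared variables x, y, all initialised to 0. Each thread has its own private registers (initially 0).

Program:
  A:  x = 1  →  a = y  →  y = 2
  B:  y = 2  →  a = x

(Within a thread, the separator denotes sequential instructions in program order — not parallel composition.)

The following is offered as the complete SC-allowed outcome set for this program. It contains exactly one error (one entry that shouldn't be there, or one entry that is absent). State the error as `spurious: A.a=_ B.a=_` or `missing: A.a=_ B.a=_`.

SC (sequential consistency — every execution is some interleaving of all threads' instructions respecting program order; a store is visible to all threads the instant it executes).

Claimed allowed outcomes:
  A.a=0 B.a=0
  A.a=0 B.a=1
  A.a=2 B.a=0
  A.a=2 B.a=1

outcome vector order: (A.a,B.a)
[SC] allowed = {0/1; 2/0; 2/1}
claimed∖SC = {0/0}

spurious: A.a=0 B.a=0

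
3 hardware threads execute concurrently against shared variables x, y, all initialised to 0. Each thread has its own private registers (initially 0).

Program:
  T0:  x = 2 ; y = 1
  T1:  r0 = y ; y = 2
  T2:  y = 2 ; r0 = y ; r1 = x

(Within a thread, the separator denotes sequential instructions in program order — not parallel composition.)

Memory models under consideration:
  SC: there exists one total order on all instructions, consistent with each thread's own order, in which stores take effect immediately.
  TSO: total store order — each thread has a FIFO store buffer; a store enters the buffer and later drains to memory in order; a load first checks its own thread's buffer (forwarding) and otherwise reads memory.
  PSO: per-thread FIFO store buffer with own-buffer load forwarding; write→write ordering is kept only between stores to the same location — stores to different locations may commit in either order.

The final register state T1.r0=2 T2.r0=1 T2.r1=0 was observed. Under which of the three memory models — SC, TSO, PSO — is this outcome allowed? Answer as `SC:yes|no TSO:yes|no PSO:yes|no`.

SC:no TSO:no PSO:yes

outcome vector order: (T1.r0,T2.r0,T2.r1)
SC: 9 outcomes — {(0,1,2) (0,2,0) (0,2,2) (1,1,2) (1,2,0) (1,2,2) (2,1,2) (2,2,0) (2,2,2)}
TSO: 9 outcomes — {(0,1,2) (0,2,0) (0,2,2) (1,1,2) (1,2,0) (1,2,2) (2,1,2) (2,2,0) (2,2,2)}
PSO: 12 outcomes — {(0,1,0) (0,1,2) (0,2,0) (0,2,2) (1,1,0) (1,1,2) (1,2,0) (1,2,2) (2,1,0) (2,1,2) (2,2,0) (2,2,2)}
target (2,1,0) ∈ {PSO}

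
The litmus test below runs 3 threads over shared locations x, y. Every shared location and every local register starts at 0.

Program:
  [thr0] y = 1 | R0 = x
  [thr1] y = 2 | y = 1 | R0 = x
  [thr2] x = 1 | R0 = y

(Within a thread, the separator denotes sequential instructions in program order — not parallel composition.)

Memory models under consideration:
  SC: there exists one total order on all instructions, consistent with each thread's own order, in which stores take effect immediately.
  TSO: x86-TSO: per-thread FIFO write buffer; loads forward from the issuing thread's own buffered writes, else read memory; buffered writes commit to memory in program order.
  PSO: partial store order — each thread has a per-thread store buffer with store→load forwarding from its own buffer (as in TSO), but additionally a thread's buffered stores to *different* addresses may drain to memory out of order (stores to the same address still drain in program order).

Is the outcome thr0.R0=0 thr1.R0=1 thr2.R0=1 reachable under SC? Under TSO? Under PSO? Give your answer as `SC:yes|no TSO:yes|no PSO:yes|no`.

SC:yes TSO:yes PSO:yes

outcome vector order: (thr0.R0,thr1.R0,thr2.R0)
SC (7): (0,0,1), (0,1,1), (0,1,2), (1,0,1), (1,1,0), (1,1,1), (1,1,2)
TSO (12): (0,0,0), (0,0,1), (0,0,2), (0,1,0), (0,1,1), (0,1,2), (1,0,0), (1,0,1), (1,0,2), (1,1,0), (1,1,1), (1,1,2)
PSO (12): (0,0,0), (0,0,1), (0,0,2), (0,1,0), (0,1,1), (0,1,2), (1,0,0), (1,0,1), (1,0,2), (1,1,0), (1,1,1), (1,1,2)
target (0,1,1) ∈ {SC,TSO,PSO}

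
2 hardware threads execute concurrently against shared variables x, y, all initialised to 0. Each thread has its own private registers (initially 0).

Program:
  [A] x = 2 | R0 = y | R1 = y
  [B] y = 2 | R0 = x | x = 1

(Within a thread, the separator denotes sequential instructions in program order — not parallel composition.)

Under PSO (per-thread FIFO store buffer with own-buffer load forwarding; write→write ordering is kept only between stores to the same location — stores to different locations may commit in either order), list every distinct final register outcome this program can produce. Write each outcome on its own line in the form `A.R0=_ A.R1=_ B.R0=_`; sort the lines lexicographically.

outcome vector order: (A.R0,A.R1,B.R0)
|PSO outcomes| = 6

A.R0=0 A.R1=0 B.R0=0
A.R0=0 A.R1=0 B.R0=2
A.R0=0 A.R1=2 B.R0=0
A.R0=0 A.R1=2 B.R0=2
A.R0=2 A.R1=2 B.R0=0
A.R0=2 A.R1=2 B.R0=2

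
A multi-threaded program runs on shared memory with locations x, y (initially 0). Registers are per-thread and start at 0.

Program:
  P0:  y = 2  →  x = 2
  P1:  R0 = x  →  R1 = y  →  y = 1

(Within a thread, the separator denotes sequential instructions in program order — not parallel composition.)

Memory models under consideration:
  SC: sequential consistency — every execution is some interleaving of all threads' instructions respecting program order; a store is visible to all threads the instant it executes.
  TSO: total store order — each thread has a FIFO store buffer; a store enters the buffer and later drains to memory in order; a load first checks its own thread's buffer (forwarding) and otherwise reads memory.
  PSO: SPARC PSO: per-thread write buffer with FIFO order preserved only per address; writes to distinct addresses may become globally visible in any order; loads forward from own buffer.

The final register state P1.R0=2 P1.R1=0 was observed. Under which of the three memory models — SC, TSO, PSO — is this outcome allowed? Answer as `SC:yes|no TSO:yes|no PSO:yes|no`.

outcome vector order: (P1.R0,P1.R1)
SC (3): <0 0>, <0 2>, <2 2>
TSO (3): <0 0>, <0 2>, <2 2>
PSO (4): <0 0>, <0 2>, <2 0>, <2 2>
target <2 0> ∈ {PSO}

SC:no TSO:no PSO:yes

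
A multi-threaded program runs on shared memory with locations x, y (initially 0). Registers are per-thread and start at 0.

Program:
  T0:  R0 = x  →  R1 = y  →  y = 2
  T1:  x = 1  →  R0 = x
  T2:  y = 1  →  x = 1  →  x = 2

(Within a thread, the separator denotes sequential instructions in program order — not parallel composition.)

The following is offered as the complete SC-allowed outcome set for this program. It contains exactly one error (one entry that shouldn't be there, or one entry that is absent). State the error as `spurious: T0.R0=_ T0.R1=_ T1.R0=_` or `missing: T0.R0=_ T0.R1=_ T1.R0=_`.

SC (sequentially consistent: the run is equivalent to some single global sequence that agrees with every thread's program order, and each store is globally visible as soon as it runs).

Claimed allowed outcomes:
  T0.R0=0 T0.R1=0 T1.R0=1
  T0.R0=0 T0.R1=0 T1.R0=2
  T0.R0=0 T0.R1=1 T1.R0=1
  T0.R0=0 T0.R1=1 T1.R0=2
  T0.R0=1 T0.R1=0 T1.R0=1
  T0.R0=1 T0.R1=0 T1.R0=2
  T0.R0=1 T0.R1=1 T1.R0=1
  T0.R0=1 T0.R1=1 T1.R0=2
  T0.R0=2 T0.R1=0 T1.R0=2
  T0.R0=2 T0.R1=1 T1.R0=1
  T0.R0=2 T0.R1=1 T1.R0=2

spurious: T0.R0=2 T0.R1=0 T1.R0=2

outcome vector order: (T0.R0,T0.R1,T1.R0)
SC (10): (0,0,1) (0,0,2) (0,1,1) (0,1,2) (1,0,1) (1,0,2) (1,1,1) (1,1,2) (2,1,1) (2,1,2)
claimed∖SC = {(2,0,2)}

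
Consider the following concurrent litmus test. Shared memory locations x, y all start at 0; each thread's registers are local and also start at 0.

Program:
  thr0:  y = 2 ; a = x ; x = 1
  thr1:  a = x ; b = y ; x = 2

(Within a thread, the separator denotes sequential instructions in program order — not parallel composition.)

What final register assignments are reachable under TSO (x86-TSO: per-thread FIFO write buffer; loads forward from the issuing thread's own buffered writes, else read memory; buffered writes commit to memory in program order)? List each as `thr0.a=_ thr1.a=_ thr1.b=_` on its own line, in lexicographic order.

outcome vector order: (thr0.a,thr1.a,thr1.b)
|TSO outcomes| = 5

thr0.a=0 thr1.a=0 thr1.b=0
thr0.a=0 thr1.a=0 thr1.b=2
thr0.a=0 thr1.a=1 thr1.b=2
thr0.a=2 thr1.a=0 thr1.b=0
thr0.a=2 thr1.a=0 thr1.b=2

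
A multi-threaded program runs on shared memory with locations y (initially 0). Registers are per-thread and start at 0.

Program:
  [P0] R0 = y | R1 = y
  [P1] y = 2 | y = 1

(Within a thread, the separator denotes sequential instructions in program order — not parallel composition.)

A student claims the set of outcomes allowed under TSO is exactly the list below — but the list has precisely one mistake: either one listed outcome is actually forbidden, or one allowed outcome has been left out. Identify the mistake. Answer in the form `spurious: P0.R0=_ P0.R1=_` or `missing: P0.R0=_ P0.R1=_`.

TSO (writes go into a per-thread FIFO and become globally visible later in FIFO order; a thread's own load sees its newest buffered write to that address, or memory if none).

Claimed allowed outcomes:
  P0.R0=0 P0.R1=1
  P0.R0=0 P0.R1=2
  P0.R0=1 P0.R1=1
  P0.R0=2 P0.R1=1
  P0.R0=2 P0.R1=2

missing: P0.R0=0 P0.R1=0

outcome vector order: (P0.R0,P0.R1)
[TSO] allowed = {<0 0> <0 1> <0 2> <1 1> <2 1> <2 2>}
TSO∖claimed = {<0 0>}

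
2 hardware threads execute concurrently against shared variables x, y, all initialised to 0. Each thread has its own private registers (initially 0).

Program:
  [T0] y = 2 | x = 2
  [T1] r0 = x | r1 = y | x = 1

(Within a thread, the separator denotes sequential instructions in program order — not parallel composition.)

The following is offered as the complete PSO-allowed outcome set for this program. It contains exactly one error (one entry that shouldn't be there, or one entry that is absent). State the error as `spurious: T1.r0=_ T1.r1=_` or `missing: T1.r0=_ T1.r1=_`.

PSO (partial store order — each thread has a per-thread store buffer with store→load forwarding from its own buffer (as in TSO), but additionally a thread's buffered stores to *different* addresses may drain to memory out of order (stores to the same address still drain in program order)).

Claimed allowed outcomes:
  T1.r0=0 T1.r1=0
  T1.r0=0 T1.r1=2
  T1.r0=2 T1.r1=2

missing: T1.r0=2 T1.r1=0

outcome vector order: (T1.r0,T1.r1)
[PSO] allowed = {(0,0); (0,2); (2,0); (2,2)}
PSO∖claimed = {(2,0)}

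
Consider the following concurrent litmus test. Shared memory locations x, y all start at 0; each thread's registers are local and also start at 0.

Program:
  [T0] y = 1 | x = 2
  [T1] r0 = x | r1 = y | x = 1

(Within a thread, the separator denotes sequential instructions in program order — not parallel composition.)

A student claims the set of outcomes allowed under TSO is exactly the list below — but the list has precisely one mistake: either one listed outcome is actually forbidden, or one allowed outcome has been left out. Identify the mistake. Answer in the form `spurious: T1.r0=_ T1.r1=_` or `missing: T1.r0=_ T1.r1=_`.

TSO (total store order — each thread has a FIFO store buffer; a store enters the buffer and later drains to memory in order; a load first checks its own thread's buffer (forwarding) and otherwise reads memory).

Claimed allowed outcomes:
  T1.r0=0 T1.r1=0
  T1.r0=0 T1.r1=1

missing: T1.r0=2 T1.r1=1

outcome vector order: (T1.r0,T1.r1)
TSO: 3 outcomes — {00 01 21}
TSO∖claimed = {21}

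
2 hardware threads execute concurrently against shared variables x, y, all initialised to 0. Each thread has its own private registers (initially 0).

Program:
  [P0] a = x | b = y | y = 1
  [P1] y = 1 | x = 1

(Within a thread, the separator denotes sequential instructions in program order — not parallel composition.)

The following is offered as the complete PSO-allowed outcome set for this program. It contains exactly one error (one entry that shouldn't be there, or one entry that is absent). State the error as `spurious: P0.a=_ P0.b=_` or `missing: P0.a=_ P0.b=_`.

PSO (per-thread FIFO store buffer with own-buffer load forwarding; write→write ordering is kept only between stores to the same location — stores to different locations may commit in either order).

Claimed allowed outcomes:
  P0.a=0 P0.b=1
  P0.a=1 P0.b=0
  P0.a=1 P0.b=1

missing: P0.a=0 P0.b=0

outcome vector order: (P0.a,P0.b)
[PSO] allowed = {00 01 10 11}
PSO∖claimed = {00}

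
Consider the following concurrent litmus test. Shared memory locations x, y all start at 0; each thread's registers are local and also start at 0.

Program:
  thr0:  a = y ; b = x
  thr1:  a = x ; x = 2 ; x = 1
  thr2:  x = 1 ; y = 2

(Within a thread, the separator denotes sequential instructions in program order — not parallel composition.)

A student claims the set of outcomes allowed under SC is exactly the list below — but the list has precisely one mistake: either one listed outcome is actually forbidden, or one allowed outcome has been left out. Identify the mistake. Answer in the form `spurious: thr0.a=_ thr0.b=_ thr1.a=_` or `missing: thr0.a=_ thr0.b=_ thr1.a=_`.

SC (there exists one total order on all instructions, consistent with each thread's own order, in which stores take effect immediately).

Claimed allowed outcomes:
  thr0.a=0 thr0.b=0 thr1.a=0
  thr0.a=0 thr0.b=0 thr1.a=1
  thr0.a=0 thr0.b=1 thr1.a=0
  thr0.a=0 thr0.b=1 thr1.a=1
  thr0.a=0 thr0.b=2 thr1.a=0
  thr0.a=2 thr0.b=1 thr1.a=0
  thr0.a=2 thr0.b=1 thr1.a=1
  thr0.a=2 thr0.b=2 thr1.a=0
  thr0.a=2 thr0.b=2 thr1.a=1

outcome vector order: (thr0.a,thr0.b,thr1.a)
SC: 10 outcomes — {(0,0,0) (0,0,1) (0,1,0) (0,1,1) (0,2,0) (0,2,1) (2,1,0) (2,1,1) (2,2,0) (2,2,1)}
SC∖claimed = {(0,2,1)}

missing: thr0.a=0 thr0.b=2 thr1.a=1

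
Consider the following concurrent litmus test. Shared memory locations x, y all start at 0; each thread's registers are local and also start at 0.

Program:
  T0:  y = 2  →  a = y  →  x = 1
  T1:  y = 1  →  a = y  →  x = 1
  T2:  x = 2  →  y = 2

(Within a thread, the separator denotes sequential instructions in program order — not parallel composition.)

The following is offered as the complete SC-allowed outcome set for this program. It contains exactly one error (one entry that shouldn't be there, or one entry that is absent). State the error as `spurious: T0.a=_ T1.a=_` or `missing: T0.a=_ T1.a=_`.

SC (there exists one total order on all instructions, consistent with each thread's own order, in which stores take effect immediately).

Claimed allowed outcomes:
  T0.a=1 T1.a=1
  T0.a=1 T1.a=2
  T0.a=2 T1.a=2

outcome vector order: (T0.a,T1.a)
[SC] allowed = {11 12 21 22}
SC∖claimed = {21}

missing: T0.a=2 T1.a=1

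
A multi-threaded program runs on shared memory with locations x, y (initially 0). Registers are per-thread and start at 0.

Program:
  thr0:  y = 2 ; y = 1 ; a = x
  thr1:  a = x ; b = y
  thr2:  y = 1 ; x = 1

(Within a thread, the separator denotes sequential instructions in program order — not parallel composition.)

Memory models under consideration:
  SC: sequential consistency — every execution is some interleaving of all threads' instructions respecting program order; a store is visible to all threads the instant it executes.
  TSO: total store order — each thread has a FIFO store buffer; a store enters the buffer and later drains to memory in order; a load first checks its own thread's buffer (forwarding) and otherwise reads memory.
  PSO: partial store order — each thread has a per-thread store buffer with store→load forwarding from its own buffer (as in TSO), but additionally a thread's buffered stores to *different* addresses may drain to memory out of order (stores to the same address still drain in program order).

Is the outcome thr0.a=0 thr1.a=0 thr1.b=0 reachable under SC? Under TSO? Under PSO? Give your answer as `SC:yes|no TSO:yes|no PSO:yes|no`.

outcome vector order: (thr0.a,thr1.a,thr1.b)
SC: 9 outcomes — {(0,0,0) (0,0,1) (0,0,2) (0,1,1) (1,0,0) (1,0,1) (1,0,2) (1,1,1) (1,1,2)}
TSO: 10 outcomes — {(0,0,0) (0,0,1) (0,0,2) (0,1,1) (0,1,2) (1,0,0) (1,0,1) (1,0,2) (1,1,1) (1,1,2)}
PSO: 12 outcomes — {(0,0,0) (0,0,1) (0,0,2) (0,1,0) (0,1,1) (0,1,2) (1,0,0) (1,0,1) (1,0,2) (1,1,0) (1,1,1) (1,1,2)}
target (0,0,0) ∈ {SC,TSO,PSO}

SC:yes TSO:yes PSO:yes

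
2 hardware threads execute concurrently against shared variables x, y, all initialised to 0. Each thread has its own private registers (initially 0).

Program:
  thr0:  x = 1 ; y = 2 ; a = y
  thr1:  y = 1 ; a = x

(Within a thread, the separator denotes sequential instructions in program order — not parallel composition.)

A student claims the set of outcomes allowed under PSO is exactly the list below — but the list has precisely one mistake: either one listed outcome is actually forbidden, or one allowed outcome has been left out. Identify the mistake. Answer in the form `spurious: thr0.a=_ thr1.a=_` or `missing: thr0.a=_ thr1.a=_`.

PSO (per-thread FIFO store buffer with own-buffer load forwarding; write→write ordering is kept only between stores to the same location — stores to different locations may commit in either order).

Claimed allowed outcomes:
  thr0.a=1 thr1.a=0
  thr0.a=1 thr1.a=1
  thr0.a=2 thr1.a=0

outcome vector order: (thr0.a,thr1.a)
under PSO → 10 11 20 21
PSO∖claimed = {21}

missing: thr0.a=2 thr1.a=1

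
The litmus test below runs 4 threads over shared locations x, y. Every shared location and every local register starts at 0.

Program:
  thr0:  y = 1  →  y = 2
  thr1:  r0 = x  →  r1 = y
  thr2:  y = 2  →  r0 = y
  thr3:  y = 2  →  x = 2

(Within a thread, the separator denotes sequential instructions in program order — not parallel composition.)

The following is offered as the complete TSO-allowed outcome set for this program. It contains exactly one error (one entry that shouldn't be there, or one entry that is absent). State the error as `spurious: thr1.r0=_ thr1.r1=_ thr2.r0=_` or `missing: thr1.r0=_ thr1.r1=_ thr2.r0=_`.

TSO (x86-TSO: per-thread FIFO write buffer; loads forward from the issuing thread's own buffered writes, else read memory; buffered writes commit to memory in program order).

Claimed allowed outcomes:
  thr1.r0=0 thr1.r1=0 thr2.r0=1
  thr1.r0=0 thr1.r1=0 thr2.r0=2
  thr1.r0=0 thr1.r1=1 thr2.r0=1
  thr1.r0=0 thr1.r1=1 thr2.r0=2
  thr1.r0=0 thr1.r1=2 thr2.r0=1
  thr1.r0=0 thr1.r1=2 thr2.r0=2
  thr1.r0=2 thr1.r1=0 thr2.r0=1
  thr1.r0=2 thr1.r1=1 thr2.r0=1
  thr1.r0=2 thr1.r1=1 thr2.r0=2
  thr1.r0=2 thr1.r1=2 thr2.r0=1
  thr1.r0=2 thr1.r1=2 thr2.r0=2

outcome vector order: (thr1.r0,thr1.r1,thr2.r0)
[TSO] allowed = {(0,0,1) (0,0,2) (0,1,1) (0,1,2) (0,2,1) (0,2,2) (2,1,1) (2,1,2) (2,2,1) (2,2,2)}
claimed∖TSO = {(2,0,1)}

spurious: thr1.r0=2 thr1.r1=0 thr2.r0=1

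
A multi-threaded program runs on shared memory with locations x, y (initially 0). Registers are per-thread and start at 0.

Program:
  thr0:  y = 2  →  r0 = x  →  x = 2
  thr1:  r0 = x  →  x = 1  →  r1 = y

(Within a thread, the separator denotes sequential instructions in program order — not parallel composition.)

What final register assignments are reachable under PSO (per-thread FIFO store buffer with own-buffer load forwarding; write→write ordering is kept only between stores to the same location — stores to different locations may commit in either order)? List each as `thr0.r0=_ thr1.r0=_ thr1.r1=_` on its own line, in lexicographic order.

outcome vector order: (thr0.r0,thr1.r0,thr1.r1)
|PSO outcomes| = 6

thr0.r0=0 thr1.r0=0 thr1.r1=0
thr0.r0=0 thr1.r0=0 thr1.r1=2
thr0.r0=0 thr1.r0=2 thr1.r1=0
thr0.r0=0 thr1.r0=2 thr1.r1=2
thr0.r0=1 thr1.r0=0 thr1.r1=0
thr0.r0=1 thr1.r0=0 thr1.r1=2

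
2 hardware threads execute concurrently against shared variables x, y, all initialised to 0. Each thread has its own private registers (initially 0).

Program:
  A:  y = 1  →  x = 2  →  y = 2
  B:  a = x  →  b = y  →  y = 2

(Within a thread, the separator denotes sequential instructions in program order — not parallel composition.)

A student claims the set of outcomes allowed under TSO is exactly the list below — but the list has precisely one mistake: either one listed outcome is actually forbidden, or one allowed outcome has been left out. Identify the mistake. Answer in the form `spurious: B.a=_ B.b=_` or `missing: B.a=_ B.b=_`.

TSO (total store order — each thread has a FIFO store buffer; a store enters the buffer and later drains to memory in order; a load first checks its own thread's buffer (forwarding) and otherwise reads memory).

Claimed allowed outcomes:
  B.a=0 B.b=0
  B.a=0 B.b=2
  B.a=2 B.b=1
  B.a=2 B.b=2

outcome vector order: (B.a,B.b)
under TSO → 0/0, 0/1, 0/2, 2/1, 2/2
TSO∖claimed = {0/1}

missing: B.a=0 B.b=1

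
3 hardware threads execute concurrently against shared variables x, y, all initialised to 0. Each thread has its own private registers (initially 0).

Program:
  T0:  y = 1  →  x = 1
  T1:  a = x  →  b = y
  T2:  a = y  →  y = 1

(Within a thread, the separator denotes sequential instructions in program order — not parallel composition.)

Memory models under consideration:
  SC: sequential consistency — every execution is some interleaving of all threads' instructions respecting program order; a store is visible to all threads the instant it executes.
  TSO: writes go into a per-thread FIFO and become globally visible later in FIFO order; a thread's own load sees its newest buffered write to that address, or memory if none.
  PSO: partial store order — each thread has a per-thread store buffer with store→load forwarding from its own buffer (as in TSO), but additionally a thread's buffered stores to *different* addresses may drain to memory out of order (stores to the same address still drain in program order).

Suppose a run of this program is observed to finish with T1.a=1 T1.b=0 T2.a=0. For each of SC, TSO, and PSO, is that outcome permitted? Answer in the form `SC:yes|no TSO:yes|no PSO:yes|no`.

SC:no TSO:no PSO:yes

outcome vector order: (T1.a,T1.b,T2.a)
under SC → (0,0,0); (0,0,1); (0,1,0); (0,1,1); (1,1,0); (1,1,1)
under TSO → (0,0,0); (0,0,1); (0,1,0); (0,1,1); (1,1,0); (1,1,1)
under PSO → (0,0,0); (0,0,1); (0,1,0); (0,1,1); (1,0,0); (1,0,1); (1,1,0); (1,1,1)
target (1,0,0) ∈ {PSO}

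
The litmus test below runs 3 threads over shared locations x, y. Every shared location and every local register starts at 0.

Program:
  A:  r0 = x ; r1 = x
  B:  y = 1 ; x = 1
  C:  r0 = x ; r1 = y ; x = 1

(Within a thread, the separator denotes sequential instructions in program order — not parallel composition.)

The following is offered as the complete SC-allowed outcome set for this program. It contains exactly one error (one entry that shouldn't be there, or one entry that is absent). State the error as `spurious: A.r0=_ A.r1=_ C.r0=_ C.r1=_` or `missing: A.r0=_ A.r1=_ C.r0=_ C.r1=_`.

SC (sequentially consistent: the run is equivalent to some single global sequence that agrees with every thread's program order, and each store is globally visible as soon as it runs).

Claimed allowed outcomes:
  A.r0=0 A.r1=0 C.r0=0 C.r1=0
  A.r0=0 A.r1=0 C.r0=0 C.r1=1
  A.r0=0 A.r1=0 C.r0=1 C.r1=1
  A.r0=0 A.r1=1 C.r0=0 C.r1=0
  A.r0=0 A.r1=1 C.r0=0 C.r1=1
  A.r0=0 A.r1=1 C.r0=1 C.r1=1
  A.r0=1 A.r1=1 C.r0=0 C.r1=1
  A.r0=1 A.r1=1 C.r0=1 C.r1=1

outcome vector order: (A.r0,A.r1,C.r0,C.r1)
under SC → 0/0/0/0 0/0/0/1 0/0/1/1 0/1/0/0 0/1/0/1 0/1/1/1 1/1/0/0 1/1/0/1 1/1/1/1
SC∖claimed = {1/1/0/0}

missing: A.r0=1 A.r1=1 C.r0=0 C.r1=0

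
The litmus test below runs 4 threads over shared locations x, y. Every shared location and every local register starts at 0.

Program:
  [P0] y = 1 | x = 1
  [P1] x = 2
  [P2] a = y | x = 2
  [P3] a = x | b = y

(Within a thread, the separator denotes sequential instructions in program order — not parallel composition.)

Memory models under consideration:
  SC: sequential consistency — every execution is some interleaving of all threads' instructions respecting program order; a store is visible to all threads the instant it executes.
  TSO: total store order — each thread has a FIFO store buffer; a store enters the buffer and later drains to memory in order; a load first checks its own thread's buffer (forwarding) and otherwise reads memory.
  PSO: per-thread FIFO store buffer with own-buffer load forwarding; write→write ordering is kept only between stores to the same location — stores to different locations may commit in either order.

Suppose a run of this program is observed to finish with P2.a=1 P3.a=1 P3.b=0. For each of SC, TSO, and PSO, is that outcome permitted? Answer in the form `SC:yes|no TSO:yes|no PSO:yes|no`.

SC:no TSO:no PSO:yes

outcome vector order: (P2.a,P3.a,P3.b)
SC (10): <0 0 0> <0 0 1> <0 1 1> <0 2 0> <0 2 1> <1 0 0> <1 0 1> <1 1 1> <1 2 0> <1 2 1>
TSO (10): <0 0 0> <0 0 1> <0 1 1> <0 2 0> <0 2 1> <1 0 0> <1 0 1> <1 1 1> <1 2 0> <1 2 1>
PSO (12): <0 0 0> <0 0 1> <0 1 0> <0 1 1> <0 2 0> <0 2 1> <1 0 0> <1 0 1> <1 1 0> <1 1 1> <1 2 0> <1 2 1>
target <1 1 0> ∈ {PSO}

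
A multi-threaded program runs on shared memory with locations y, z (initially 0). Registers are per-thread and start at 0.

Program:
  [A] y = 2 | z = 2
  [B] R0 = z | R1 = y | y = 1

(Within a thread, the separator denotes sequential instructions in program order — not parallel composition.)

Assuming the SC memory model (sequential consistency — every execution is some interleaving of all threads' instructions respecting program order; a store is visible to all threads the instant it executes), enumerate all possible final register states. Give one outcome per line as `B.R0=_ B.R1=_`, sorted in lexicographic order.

outcome vector order: (B.R0,B.R1)
|SC outcomes| = 3

B.R0=0 B.R1=0
B.R0=0 B.R1=2
B.R0=2 B.R1=2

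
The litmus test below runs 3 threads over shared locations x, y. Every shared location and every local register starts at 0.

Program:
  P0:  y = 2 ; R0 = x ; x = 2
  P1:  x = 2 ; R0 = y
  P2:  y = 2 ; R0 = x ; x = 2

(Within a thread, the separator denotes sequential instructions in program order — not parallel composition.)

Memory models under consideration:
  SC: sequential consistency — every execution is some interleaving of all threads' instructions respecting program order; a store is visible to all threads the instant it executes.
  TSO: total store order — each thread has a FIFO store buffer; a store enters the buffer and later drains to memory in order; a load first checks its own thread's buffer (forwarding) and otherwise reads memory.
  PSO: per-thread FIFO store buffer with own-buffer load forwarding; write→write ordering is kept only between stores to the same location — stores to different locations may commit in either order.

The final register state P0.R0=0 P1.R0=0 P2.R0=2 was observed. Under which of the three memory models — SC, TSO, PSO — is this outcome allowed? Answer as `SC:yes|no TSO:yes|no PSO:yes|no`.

outcome vector order: (P0.R0,P1.R0,P2.R0)
under SC → 020; 022; 202; 220; 222
under TSO → 000; 002; 020; 022; 200; 202; 220; 222
under PSO → 000; 002; 020; 022; 200; 202; 220; 222
target 002 ∈ {TSO,PSO}

SC:no TSO:yes PSO:yes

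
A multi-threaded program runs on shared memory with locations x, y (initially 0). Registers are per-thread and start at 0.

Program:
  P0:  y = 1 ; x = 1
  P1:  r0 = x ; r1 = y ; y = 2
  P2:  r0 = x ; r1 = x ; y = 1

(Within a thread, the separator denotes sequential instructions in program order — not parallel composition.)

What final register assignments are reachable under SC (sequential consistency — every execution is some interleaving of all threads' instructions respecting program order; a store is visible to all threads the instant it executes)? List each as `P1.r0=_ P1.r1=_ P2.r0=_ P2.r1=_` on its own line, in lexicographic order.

outcome vector order: (P1.r0,P1.r1,P2.r0,P2.r1)
|SC outcomes| = 9

P1.r0=0 P1.r1=0 P2.r0=0 P2.r1=0
P1.r0=0 P1.r1=0 P2.r0=0 P2.r1=1
P1.r0=0 P1.r1=0 P2.r0=1 P2.r1=1
P1.r0=0 P1.r1=1 P2.r0=0 P2.r1=0
P1.r0=0 P1.r1=1 P2.r0=0 P2.r1=1
P1.r0=0 P1.r1=1 P2.r0=1 P2.r1=1
P1.r0=1 P1.r1=1 P2.r0=0 P2.r1=0
P1.r0=1 P1.r1=1 P2.r0=0 P2.r1=1
P1.r0=1 P1.r1=1 P2.r0=1 P2.r1=1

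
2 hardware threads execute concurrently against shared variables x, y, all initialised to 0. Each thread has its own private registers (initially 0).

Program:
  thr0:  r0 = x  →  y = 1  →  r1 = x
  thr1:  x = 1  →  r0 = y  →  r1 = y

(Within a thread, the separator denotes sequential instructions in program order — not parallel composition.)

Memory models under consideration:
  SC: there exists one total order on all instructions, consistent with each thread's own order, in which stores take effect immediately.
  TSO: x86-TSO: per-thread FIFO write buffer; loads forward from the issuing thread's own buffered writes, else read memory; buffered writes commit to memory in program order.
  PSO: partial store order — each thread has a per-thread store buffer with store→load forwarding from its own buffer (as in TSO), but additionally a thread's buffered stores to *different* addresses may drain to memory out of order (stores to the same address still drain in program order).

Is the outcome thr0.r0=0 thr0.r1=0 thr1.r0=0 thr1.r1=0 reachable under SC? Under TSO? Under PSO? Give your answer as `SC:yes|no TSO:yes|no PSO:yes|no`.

outcome vector order: (thr0.r0,thr0.r1,thr1.r0,thr1.r1)
[SC] allowed = {<0 0 1 1>; <0 1 0 0>; <0 1 0 1>; <0 1 1 1>; <1 1 0 0>; <1 1 0 1>; <1 1 1 1>}
[TSO] allowed = {<0 0 0 0>; <0 0 0 1>; <0 0 1 1>; <0 1 0 0>; <0 1 0 1>; <0 1 1 1>; <1 1 0 0>; <1 1 0 1>; <1 1 1 1>}
[PSO] allowed = {<0 0 0 0>; <0 0 0 1>; <0 0 1 1>; <0 1 0 0>; <0 1 0 1>; <0 1 1 1>; <1 1 0 0>; <1 1 0 1>; <1 1 1 1>}
target <0 0 0 0> ∈ {TSO,PSO}

SC:no TSO:yes PSO:yes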